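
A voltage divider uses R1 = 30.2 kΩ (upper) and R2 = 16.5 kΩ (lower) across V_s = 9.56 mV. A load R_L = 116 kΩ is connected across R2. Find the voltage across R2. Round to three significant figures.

The load sits in parallel with R2, giving an effective lower resistance R2' = R2·R_L/(R2+R_L) = 14.45 kΩ.
Now apply the divider: V_out = 9.56 × 0.3236 = 3.093 mV.
(Unloaded it would be 3.38 mV; the load pulls it down.)

V_out ≈ 3.09 mV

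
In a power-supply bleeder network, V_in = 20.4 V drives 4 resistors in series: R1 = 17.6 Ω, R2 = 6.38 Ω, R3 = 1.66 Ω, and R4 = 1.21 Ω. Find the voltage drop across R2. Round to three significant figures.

V ≈ 4.85 V

Total series resistance ΣR = 17.6 + 6.38 + 1.66 + 1.21 = 26.85 Ω.
Voltage divider: V = V_in · (6.380 / 26.85) = 20.4 × 0.2376 = 4.847 V.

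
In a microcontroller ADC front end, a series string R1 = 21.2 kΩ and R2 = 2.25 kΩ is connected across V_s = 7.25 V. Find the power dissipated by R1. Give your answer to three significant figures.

P ≈ 2.03 mW

The common current is I = 7.25/23.45 = 0.3092 mA.
P(R1) = I²·R1 = (0.3092)² × 21.2 = 2.026 mW.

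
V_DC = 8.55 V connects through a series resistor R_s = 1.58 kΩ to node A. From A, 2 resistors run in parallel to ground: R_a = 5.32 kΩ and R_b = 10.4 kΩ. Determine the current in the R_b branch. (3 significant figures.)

Parallel bank: R_p = 1/(1/5.32 + 1/10.4) = 3.520 kΩ.
V_A = 8.55 × 3.520/5.100 = 5.901 V.
Branch current I = V_A/R_b = 5.901/10.4 = 0.5674 mA.

I ≈ 0.567 mA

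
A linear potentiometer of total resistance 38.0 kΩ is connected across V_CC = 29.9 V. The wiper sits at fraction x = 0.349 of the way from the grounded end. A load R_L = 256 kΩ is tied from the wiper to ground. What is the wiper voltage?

V_out ≈ 10.1 V

The pot divides into 24.74 kΩ above the wiper and 13.26 kΩ below.
R_L loads the lower segment: effective lower R = 12.61 kΩ.
V_out = 29.9 × 12.61/(24.74 + 12.61) = 10.09 V.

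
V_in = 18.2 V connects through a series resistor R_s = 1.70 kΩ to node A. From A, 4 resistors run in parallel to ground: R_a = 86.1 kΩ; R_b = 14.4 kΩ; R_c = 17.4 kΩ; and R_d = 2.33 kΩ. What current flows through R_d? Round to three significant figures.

I ≈ 3.97 mA

Equivalent of the parallel group: R_p = 1.761 kΩ.
Node voltage V_A = V_in · R_p/(R_s + R_p) = 18.2 × 0.5089 = 9.262 V.
I(R_d) = V_A / R_d = 9.262/2.33 = 3.975 mA.
(Equivalently: I_total = 5.258 mA, then current-divider fraction G_k/ΣG = 0.7560.)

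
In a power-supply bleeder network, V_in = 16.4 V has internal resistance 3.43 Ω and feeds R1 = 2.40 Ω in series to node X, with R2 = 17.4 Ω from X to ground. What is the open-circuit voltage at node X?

R1' = 3.43 + 2.40 = 5.830 Ω (source resistance + R1).
Open-circuit (no load on X): V_th = V_in · R2/(R1' + R2) = 16.4 × 17.4/(5.830 + 17.4) = 12.28 V.

V_th ≈ 12.3 V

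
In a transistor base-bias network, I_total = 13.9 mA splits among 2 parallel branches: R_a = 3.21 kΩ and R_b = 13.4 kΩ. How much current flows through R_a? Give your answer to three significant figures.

I ≈ 11.2 mA

With just two branches, the current splits inversely with resistance.
So I = 13.9 × 13.4/16.61 = 11.21 mA.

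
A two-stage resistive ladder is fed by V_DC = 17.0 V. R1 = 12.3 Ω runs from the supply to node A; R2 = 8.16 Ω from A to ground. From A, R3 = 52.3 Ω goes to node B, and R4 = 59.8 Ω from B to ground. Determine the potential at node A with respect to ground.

Looking into the second stage from A: R3 + R4 = 112.1 Ω appears in parallel with R2.
R2 ‖ (R3+R4) = 7.606 Ω.
So V_A = 17.0 × 0.3821 = 6.496 V.

V_A ≈ 6.50 V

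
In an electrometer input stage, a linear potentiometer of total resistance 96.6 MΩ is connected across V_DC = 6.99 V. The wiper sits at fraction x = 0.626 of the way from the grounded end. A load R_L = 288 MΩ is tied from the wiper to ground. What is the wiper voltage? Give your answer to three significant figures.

Split the track: R_lower = x·R_p = 60.47 MΩ, R_upper = (1−x)·R_p = 36.13 MΩ.
(x·R_p) ‖ R_L = 49.98 MΩ.
V_out = 6.99 × 49.98/(36.13 + 49.98) = 4.057 V.
(Unloaded: V_out = x·V_DC = 4.38 V.)

V_out ≈ 4.06 V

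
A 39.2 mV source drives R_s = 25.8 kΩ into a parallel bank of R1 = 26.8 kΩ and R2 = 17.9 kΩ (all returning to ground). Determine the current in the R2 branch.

I ≈ 0.643 µA

Parallel bank: R_p = 1/(1/26.8 + 1/17.9) = 10.73 kΩ.
V_A by voltage divider: V_A = 39.2 × 10.73/(25.8 + 10.73) = 11.52 mV.
Branch current I = V_A/R2 = 11.52/17.9 = 0.6433 µA.
(Equivalently: I_total = 1.073 µA, then current-divider fraction G_k/ΣG = 0.5996.)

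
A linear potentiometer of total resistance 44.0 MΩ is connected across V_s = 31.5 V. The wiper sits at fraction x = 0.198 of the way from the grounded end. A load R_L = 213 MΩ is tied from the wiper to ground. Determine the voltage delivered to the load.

V_out ≈ 6.04 V

The pot divides into 35.29 MΩ above the wiper and 8.712 MΩ below.
(x·R_p) ‖ R_L = 8.370 MΩ.
V_out = 31.5 × 8.370/(35.29 + 8.370) = 6.039 V.
(Unloaded: V_out = x·V_s = 6.24 V.)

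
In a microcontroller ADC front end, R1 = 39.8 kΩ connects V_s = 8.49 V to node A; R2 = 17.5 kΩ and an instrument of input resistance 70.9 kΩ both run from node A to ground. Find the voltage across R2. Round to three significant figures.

V_out ≈ 2.21 V

The load sits in parallel with R2, giving an effective lower resistance R2' = R2·R_L/(R2+R_L) = 14.04 kΩ.
Voltage divider with the loaded lower leg: V_out = 8.49 × 14.04/(39.8 + 14.04) = 8.49 × 0.2607 = 2.213 V.
(Unloaded it would be 2.59 V; the load pulls it down.)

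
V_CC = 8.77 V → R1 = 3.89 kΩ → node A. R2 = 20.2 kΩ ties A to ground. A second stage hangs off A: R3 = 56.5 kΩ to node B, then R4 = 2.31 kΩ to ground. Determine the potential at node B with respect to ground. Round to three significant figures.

The second stage (R3 + R4 = 58.81 kΩ) loads node A in parallel with R2.
Effective lower resistance at A: R2 ‖ 58.81 = 15.04 kΩ.
First divider: V_A = V_CC · 15.04/(3.89 + 15.04) = 6.967 V.
Stage 2 is unloaded, so V_B = V_A · R4/(R3+R4) = 6.967 × 2.31/58.81 = 0.2737 V.

V_B ≈ 0.274 V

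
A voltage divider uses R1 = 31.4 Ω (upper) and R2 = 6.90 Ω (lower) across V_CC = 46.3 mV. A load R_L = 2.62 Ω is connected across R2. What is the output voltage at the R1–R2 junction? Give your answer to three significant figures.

R2 ‖ R_L = (6.90 × 2.62)/(6.90 + 2.62) = 1.899 Ω.
Now apply the divider: V_out = 46.3 × 0.05703 = 2.640 mV.

V_out ≈ 2.64 mV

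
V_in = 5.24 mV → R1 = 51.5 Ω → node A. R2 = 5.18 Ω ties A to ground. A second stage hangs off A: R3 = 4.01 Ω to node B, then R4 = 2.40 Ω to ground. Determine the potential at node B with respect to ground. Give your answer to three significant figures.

V_B ≈ 0.103 mV

The second stage (R3 + R4 = 6.410 Ω) loads node A in parallel with R2.
R2 ‖ (R3+R4) = 2.865 Ω.
First divider: V_A = V_in · 2.865/(51.5 + 2.865) = 0.2761 mV.
Then the unloaded second divider: V_B = V_A × R4/(R3+R4) = 0.2761 × 0.3744 = 0.1034 mV.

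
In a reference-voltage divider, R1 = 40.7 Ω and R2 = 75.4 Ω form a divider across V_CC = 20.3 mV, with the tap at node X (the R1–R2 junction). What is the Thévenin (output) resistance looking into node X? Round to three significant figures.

R_th ≈ 26.4 Ω

Looking into X with the source shorted: R_th = R1·R2/(R1+R2) = 40.70 × 75.4/116.1 = 26.43 Ω.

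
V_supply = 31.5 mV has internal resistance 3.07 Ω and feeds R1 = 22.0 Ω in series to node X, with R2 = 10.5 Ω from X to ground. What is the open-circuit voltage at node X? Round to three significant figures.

V_th ≈ 9.30 mV

R1' = 3.07 + 22.0 = 25.07 Ω (source resistance + R1).
With X open, the divider is unloaded: V_th = 31.5 × 10.5/35.57 = 9.299 mV.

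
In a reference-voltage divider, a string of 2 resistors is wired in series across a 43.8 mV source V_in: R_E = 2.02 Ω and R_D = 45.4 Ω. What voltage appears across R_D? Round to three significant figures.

ΣR = 2.02 + 45.4 = 47.42 Ω.
Voltage divider: V = V_in · (45.40 / 47.42) = 43.8 × 0.9574 = 41.93 mV.

V ≈ 41.9 mV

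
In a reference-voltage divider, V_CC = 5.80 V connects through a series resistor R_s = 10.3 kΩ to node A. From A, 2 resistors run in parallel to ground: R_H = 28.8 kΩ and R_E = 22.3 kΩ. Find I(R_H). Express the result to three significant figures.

I ≈ 0.111 mA

Parallel bank: R_p = 1/(1/28.8 + 1/22.3) = 12.57 kΩ.
V_A = 5.80 × 12.57/22.87 = 3.188 V.
I(R_H) = V_A / R_H = 3.188/28.8 = 0.1107 mA.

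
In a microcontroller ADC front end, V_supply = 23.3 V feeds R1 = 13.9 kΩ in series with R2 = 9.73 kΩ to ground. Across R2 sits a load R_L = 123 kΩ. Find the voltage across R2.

V_out ≈ 9.17 V

The load sits in parallel with R2, giving an effective lower resistance R2' = R2·R_L/(R2+R_L) = 9.017 kΩ.
Now apply the divider: V_out = 23.3 × 0.3935 = 9.168 V.
(Unloaded it would be 9.59 V; the load pulls it down.)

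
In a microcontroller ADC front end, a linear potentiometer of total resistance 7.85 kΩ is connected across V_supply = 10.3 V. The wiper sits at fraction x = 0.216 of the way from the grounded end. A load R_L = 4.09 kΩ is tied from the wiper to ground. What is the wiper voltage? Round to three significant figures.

V_out ≈ 1.68 V

Lower segment x·R_p = 1.696 kΩ; upper segment (1−x)·R_p = 6.154 kΩ.
Lower segment in parallel with the load: 1.696 ‖ 4.09 = 1.199 kΩ.
Then V_out = V_supply · 1.199/(6.154 + 1.199) = 1.679 V.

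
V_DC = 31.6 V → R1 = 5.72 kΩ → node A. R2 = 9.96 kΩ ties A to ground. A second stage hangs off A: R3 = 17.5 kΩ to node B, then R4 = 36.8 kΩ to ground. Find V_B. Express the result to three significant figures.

V_B ≈ 12.8 V

Node A sees R2 in parallel with the series input of stage 2, R3 + R4 = 54.30 kΩ.
Effective lower resistance at A: R2 ‖ 54.30 = 8.416 kΩ.
V_A = 31.6 × 8.416/(5.72 + 8.416) = 18.81 V.
Stage 2 is unloaded, so V_B = V_A · R4/(R3+R4) = 18.81 × 36.8/54.30 = 12.75 V.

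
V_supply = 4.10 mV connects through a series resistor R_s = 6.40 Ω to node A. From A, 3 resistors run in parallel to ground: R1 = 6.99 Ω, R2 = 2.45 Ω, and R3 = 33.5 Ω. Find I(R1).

Equivalent of the parallel group: R_p = 1.721 Ω.
V_A by voltage divider: V_A = 4.10 × 1.721/(6.40 + 1.721) = 0.8688 mV.
I(R1) = V_A / R1 = 0.8688/6.99 = 0.1243 mA.
(Equivalently: I_total = 0.5049 mA, then current-divider fraction G_k/ΣG = 0.2462.)

I ≈ 0.124 mA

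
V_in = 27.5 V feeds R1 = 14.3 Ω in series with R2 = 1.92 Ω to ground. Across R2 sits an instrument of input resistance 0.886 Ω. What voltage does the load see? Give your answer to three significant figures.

The load sits in parallel with R2, giving an effective lower resistance R2' = R2·R_L/(R2+R_L) = 0.6062 Ω.
Voltage divider with the loaded lower leg: V_out = 27.5 × 0.6062/(14.3 + 0.6062) = 27.5 × 0.04067 = 1.118 V.
(Unloaded it would be 3.26 V; the load pulls it down.)

V_out ≈ 1.12 V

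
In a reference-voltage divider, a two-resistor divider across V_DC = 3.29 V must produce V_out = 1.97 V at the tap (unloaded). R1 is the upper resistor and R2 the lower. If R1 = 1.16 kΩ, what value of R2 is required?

Required fraction k = V_out/V_DC = 0.5988.
R2 = R1 · 0.5988/(1 − 0.5988) = 1.731 kΩ.

R2 ≈ 1.73 kΩ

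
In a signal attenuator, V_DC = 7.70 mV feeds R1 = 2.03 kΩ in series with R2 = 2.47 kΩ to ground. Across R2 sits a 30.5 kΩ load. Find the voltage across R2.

The load sits in parallel with R2, giving an effective lower resistance R2' = R2·R_L/(R2+R_L) = 2.285 kΩ.
Voltage divider with the loaded lower leg: V_out = 7.70 × 2.285/(2.03 + 2.285) = 7.70 × 0.5295 = 4.077 mV.
(Unloaded it would be 4.23 mV; the load pulls it down.)

V_out ≈ 4.08 mV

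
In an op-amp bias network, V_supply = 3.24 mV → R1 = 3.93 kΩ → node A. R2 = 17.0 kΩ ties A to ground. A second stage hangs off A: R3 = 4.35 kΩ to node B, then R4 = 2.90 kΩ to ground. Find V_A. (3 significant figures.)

V_A ≈ 1.83 mV

The second stage (R3 + R4 = 7.250 kΩ) loads node A in parallel with R2.
Effective lower resistance at A: R2 ‖ 7.250 = 5.082 kΩ.
So V_A = 3.24 × 0.5639 = 1.827 mV.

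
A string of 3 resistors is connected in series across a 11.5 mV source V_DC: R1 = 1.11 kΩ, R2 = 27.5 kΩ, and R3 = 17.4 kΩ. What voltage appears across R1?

Total series resistance ΣR = 1.11 + 27.5 + 17.4 = 46.01 kΩ.
Voltage divider: V = V_DC · (1.110 / 46.01) = 11.5 × 0.02413 = 0.2774 mV.

V ≈ 0.277 mV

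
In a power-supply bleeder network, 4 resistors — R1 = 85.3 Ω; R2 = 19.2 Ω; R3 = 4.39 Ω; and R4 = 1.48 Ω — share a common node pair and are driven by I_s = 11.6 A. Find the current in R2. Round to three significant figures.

Total conductance ΣG = 1/85.3 + 1/19.2 + 1/4.39 + 1/1.48 = 0.9673 (units of 1/Ω).
R2 takes the fraction G_k/ΣG = 0.05208/0.9673 = 0.05385, so I = 11.6 × 0.05385 = 0.6246 A.

I ≈ 0.625 A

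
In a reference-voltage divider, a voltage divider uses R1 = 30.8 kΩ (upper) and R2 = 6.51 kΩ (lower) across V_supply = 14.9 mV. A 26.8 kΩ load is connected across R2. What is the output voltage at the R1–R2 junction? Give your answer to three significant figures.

V_out ≈ 2.17 mV

R2 ‖ R_L = (6.51 × 26.8)/(6.51 + 26.8) = 5.238 kΩ.
Then V_out = V_supply · R2'/(R1 + R2') = 14.9 × 5.238/36.04 = 2.166 mV.
(Unloaded it would be 2.60 mV; the load pulls it down.)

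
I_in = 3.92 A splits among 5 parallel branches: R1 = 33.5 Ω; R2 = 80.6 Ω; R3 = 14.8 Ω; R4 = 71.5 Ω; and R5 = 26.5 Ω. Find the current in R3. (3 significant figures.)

I ≈ 1.64 A

Total conductance ΣG = 1/33.5 + 1/80.6 + 1/14.8 + 1/71.5 + 1/26.5 = 0.1615 (units of 1/Ω).
Current divider: I(R3) = I_in · G_k/ΣG = 3.92 × (0.06757/0.1615) = 3.92 × 0.4183 = 1.640 A.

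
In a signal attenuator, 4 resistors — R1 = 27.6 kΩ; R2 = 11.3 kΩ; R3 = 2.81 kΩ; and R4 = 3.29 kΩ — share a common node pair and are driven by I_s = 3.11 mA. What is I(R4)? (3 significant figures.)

Total conductance ΣG = 1/27.6 + 1/11.3 + 1/2.81 + 1/3.29 = 0.7846 (units of 1/kΩ).
By the current-divider rule, I = I_s · G_k/ΣG = 3.11 × 0.3874 = 1.205 mA.

I ≈ 1.20 mA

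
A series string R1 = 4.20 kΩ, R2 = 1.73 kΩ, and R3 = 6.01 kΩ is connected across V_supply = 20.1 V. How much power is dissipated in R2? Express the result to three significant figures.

Series current I = V_supply/ΣR = 20.1/11.94 = 1.683 mA.
P(R2) = I²·R2 = (1.683)² × 1.73 = 4.903 mW.

P ≈ 4.90 mW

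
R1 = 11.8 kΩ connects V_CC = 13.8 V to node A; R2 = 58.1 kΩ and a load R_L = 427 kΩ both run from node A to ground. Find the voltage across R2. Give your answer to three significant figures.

The load sits in parallel with R2, giving an effective lower resistance R2' = R2·R_L/(R2+R_L) = 51.14 kΩ.
Then V_out = V_CC · R2'/(R1 + R2') = 13.8 × 51.14/62.94 = 11.21 V.
(Unloaded it would be 11.5 V; the load pulls it down.)

V_out ≈ 11.2 V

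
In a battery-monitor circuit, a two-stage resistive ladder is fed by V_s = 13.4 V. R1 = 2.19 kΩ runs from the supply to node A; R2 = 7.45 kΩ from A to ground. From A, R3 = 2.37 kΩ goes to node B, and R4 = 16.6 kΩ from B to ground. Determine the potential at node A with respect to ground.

V_A ≈ 9.51 V

Looking into the second stage from A: R3 + R4 = 18.97 kΩ appears in parallel with R2.
R2 ‖ (R3+R4) = 5.349 kΩ.
V_A = 13.4 × 5.349/(2.19 + 5.349) = 9.508 V.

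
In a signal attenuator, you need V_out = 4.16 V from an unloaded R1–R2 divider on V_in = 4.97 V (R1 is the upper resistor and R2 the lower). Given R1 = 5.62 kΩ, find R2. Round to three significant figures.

R2 ≈ 28.9 kΩ

Required fraction k = V_out/V_in = 0.8370.
R2 = R1 · 0.8370/(1 − 0.8370) = 28.86 kΩ.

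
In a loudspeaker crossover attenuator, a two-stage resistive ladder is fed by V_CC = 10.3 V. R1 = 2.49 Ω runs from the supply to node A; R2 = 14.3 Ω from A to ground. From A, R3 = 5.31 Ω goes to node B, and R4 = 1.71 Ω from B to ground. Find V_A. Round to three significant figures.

V_A ≈ 6.74 V

Looking into the second stage from A: R3 + R4 = 7.020 Ω appears in parallel with R2.
Effective lower resistance at A: R2 ‖ 7.020 = 4.709 Ω.
First divider: V_A = V_CC · 4.709/(2.49 + 4.709) = 6.737 V.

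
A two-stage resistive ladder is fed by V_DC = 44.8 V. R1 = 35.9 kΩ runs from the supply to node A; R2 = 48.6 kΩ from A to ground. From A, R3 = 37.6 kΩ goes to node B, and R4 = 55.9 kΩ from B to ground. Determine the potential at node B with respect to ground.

V_B ≈ 12.6 V

Looking into the second stage from A: R3 + R4 = 93.50 kΩ appears in parallel with R2.
R2 ‖ (R3+R4) = 31.98 kΩ.
First divider: V_A = V_DC · 31.98/(35.9 + 31.98) = 21.11 V.
V_B = V_A × 0.5979 = 12.62 V.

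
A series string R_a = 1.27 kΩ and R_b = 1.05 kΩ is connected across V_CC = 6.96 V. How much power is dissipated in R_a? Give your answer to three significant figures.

Series current I = V_CC/ΣR = 6.96/2.320 = 3.000 mA.
P(R_a) = I²·R_a = (3.000)² × 1.27 = 11.43 mW.

P ≈ 11.4 mW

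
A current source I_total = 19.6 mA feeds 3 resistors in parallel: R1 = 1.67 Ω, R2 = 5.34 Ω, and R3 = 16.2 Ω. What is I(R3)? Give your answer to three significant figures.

I ≈ 1.43 mA

Total conductance ΣG = 1/1.67 + 1/5.34 + 1/16.2 = 0.8478 (units of 1/Ω).
R3 takes the fraction G_k/ΣG = 0.06173/0.8478 = 0.07281, so I = 19.6 × 0.07281 = 1.427 mA.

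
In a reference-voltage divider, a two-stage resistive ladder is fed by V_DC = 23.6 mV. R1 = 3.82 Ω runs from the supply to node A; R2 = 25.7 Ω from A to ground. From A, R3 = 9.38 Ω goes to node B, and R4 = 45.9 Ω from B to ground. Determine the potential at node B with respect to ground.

Looking into the second stage from A: R3 + R4 = 55.28 Ω appears in parallel with R2.
Effective lower resistance at A: R2 ‖ 55.28 = 17.54 Ω.
V_A = 23.6 × 17.54/(3.82 + 17.54) = 19.38 mV.
Then the unloaded second divider: V_B = V_A × R4/(R3+R4) = 19.38 × 0.8303 = 16.09 mV.

V_B ≈ 16.1 mV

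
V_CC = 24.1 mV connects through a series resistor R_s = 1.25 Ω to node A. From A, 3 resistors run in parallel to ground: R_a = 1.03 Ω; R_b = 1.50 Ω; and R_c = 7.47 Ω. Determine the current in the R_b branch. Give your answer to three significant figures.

I ≈ 5.00 mA

Equivalent of the parallel group: R_p = 0.5645 Ω.
Node voltage V_A = V_CC · R_p/(R_s + R_p) = 24.1 × 0.3111 = 7.498 mV.
I(R_b) = V_A / R_b = 7.498/1.50 = 4.999 mA.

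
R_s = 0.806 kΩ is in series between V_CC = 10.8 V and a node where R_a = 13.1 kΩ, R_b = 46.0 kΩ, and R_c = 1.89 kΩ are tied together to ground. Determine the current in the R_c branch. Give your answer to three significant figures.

Parallel bank: R_p = 1/(1/13.1 + 1/46.0 + 1/1.89) = 1.594 kΩ.
Node voltage V_A = V_CC · R_p/(R_s + R_p) = 10.8 × 0.6642 = 7.174 V.
Branch current I = V_A/R_c = 7.174/1.89 = 3.796 mA.
(Check via current divider: I_total = 4.499 mA; share G_k/ΣG = 0.8436 → same result.)

I ≈ 3.80 mA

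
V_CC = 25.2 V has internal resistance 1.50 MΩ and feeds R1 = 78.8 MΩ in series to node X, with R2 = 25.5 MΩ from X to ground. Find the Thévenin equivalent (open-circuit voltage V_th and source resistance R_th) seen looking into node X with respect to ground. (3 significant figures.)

R1' = 1.50 + 78.8 = 80.30 MΩ (source resistance + R1).
V_th is the unloaded tap voltage: V_CC · R2/(R1'+R2) = 25.2 × 0.2410 = 6.074 V.
Zeroing V_CC shorts the top of R1' to ground, so R_th = R1' ‖ R2 = 19.35 MΩ.

V_th ≈ 6.07 V, R_th ≈ 19.4 MΩ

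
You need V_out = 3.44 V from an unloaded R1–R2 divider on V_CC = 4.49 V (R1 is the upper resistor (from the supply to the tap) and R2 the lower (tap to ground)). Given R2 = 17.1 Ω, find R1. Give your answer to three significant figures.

Required fraction k = V_out/V_CC = 0.7661.
Rearranging, R1 = R2·(1−k)/k = 17.1 × 0.3052 = 5.219 Ω.

R1 ≈ 5.22 Ω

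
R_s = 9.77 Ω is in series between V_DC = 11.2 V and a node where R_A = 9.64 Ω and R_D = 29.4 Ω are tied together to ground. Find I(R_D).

Combine the parallel branches: R_p = (1/9.64 + 1/29.4)⁻¹ = 7.260 Ω.
V_A = 11.2 × 7.260/17.03 = 4.774 V.
Branch current I = V_A/R_D = 4.774/29.4 = 0.1624 A.
(Equivalently: I_total = 0.6577 A, then current-divider fraction G_k/ΣG = 0.2469.)

I ≈ 0.162 A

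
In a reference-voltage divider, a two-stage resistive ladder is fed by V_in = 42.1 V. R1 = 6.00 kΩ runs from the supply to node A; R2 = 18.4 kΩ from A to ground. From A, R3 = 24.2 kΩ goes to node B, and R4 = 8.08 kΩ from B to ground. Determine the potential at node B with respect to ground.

The second stage (R3 + R4 = 32.28 kΩ) loads node A in parallel with R2.
Effective lower resistance at A: R2 ‖ 32.28 = 11.72 kΩ.
First divider: V_A = V_in · 11.72/(6.00 + 11.72) = 27.84 V.
V_B = V_A × 0.2503 = 6.970 V.

V_B ≈ 6.97 V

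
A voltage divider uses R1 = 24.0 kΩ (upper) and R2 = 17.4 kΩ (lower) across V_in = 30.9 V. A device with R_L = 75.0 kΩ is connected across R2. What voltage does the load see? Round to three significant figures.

V_out ≈ 11.4 V

R2 ‖ R_L = (17.4 × 75.0)/(17.4 + 75.0) = 14.12 kΩ.
Voltage divider with the loaded lower leg: V_out = 30.9 × 14.12/(24.0 + 14.12) = 30.9 × 0.3705 = 11.45 V.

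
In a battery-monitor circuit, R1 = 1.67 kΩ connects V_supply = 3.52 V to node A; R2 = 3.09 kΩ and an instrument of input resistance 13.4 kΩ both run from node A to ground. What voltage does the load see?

V_out ≈ 2.11 V

First combine the lower leg with the load: R2 ‖ R_L = 2.511 kΩ.
Then V_out = V_supply · R2'/(R1 + R2') = 3.52 × 2.511/4.181 = 2.114 V.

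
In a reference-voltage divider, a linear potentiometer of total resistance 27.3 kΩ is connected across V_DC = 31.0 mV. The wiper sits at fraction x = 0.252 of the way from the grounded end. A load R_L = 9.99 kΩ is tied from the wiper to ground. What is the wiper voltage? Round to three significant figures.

V_out ≈ 5.16 mV

Split the track: R_lower = x·R_p = 6.880 kΩ, R_upper = (1−x)·R_p = 20.42 kΩ.
R_L loads the lower segment: effective lower R = 4.074 kΩ.
Loaded-divider output: V_out = 31.0 × 0.1663 = 5.156 mV.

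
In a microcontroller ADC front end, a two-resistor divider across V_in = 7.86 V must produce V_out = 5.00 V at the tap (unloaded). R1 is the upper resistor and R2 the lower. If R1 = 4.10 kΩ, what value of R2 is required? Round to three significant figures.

R2 ≈ 7.17 kΩ

The divider ratio is R2/(R1+R2) = 5.00/7.86 = 0.6361.
Rearranging, R2 = R1·k/(1−k) = 4.10 × 1.748 = 7.168 kΩ.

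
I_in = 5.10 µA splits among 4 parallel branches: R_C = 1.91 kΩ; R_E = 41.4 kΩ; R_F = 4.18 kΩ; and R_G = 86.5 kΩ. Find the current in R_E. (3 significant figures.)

I ≈ 0.154 µA

Total conductance ΣG = 1/1.91 + 1/41.4 + 1/4.18 + 1/86.5 = 0.7985 (units of 1/kΩ).
Current divider: I(R_E) = I_in · G_k/ΣG = 5.10 × (0.02415/0.7985) = 5.10 × 0.03025 = 0.1543 µA.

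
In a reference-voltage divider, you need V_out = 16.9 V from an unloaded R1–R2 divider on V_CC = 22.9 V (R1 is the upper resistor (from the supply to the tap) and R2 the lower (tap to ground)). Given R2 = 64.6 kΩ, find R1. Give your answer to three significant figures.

The divider ratio is R2/(R1+R2) = 16.9/22.9 = 0.7380.
So R1 = R2 · (V_CC/V_out − 1) = 64.6 × (22.9/16.9 − 1) = 64.6 × 0.3550 = 22.93 kΩ.

R1 ≈ 22.9 kΩ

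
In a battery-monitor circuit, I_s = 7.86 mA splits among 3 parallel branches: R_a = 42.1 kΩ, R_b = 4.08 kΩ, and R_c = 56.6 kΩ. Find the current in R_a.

I ≈ 0.652 mA

Conductances: ΣG = 1/42.1 + 1/4.08 + 1/56.6 = 0.2865 (1/kΩ).
Current divider: I(R_a) = I_s · G_k/ΣG = 7.86 × (0.02375/0.2865) = 7.86 × 0.08290 = 0.6516 mA.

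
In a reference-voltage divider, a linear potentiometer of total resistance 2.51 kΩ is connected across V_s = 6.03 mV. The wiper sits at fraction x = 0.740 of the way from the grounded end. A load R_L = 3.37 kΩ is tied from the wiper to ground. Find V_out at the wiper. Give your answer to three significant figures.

The pot divides into 0.6526 kΩ above the wiper and 1.857 kΩ below.
(x·R_p) ‖ R_L = 1.197 kΩ.
Then V_out = V_s · 1.197/(0.6526 + 1.197) = 3.903 mV.

V_out ≈ 3.90 mV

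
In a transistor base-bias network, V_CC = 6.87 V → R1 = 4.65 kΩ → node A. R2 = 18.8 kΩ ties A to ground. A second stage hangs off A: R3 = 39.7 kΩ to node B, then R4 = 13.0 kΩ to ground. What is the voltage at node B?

The second stage (R3 + R4 = 52.70 kΩ) loads node A in parallel with R2.
R2 ‖ (R3+R4) = 13.86 kΩ.
So V_A = 6.87 × 0.7487 = 5.144 V.
Stage 2 is unloaded, so V_B = V_A · R4/(R3+R4) = 5.144 × 13.0/52.70 = 1.269 V.

V_B ≈ 1.27 V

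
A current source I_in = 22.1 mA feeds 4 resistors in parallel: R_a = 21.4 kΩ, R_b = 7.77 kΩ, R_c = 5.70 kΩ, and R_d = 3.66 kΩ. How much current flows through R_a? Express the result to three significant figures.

I ≈ 1.65 mA

ΣG = 1/21.4 + 1/7.77 + 1/5.70 + 1/3.66 = 0.6241.
By the current-divider rule, I = I_in · G_k/ΣG = 22.1 × 0.07488 = 1.655 mA.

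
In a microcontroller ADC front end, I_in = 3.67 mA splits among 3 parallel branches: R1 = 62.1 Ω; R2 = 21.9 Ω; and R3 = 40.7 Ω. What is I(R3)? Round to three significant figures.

I ≈ 1.04 mA

ΣG = 1/62.1 + 1/21.9 + 1/40.7 = 0.08634.
Current divider: I(R3) = I_in · G_k/ΣG = 3.67 × (0.02457/0.08634) = 3.67 × 0.2846 = 1.044 mA.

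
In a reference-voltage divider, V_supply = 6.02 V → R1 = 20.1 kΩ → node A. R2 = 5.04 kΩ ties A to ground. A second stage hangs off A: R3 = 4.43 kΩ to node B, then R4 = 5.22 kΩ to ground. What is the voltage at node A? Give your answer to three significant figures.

V_A ≈ 0.851 V

The second stage (R3 + R4 = 9.650 kΩ) loads node A in parallel with R2.
R2 ‖ (R3+R4) = 3.311 kΩ.
So V_A = 6.02 × 0.1414 = 0.8514 V.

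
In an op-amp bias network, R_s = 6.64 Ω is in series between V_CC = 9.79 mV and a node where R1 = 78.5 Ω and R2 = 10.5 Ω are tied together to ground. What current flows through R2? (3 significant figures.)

I ≈ 0.543 mA

Equivalent of the parallel group: R_p = 9.261 Ω.
Node voltage V_A = V_CC · R_p/(R_s + R_p) = 9.79 × 0.5824 = 5.702 mV.
I(R2) = V_A / R2 = 5.702/10.5 = 0.5430 mA.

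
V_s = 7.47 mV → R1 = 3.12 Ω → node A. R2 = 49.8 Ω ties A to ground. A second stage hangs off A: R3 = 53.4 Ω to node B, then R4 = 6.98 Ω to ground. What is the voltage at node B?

Looking into the second stage from A: R3 + R4 = 60.38 Ω appears in parallel with R2.
R2 ‖ (R3+R4) = 27.29 Ω.
First divider: V_A = V_s · 27.29/(3.12 + 27.29) = 6.704 mV.
Stage 2 is unloaded, so V_B = V_A · R4/(R3+R4) = 6.704 × 6.98/60.38 = 0.7749 mV.

V_B ≈ 0.775 mV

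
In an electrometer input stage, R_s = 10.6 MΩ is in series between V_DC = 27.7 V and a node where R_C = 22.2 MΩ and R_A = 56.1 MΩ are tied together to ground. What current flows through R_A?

I ≈ 0.296 µA

Combine the parallel branches: R_p = (1/22.2 + 1/56.1)⁻¹ = 15.91 MΩ.
V_A = 27.7 × 15.91/26.51 = 16.62 V.
Branch current I = V_A/R_A = 16.62/56.1 = 0.2963 µA.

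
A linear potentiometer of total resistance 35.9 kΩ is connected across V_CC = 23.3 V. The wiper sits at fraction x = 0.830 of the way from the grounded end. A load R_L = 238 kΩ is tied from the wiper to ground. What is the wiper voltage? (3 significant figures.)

Split the track: R_lower = x·R_p = 29.80 kΩ, R_upper = (1−x)·R_p = 6.103 kΩ.
(x·R_p) ‖ R_L = 26.48 kΩ.
Loaded-divider output: V_out = 23.3 × 0.8127 = 18.94 V.
(Unloaded: V_out = x·V_CC = 19.3 V.)

V_out ≈ 18.9 V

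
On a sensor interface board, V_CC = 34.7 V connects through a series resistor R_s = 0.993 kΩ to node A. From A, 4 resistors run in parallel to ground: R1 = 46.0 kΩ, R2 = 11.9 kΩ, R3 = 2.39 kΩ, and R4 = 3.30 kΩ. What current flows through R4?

I ≈ 5.77 mA

Parallel bank: R_p = 1/(1/46.0 + 1/11.9 + 1/2.39 + 1/3.30) = 1.209 kΩ.
Node voltage V_A = V_CC · R_p/(R_s + R_p) = 34.7 × 0.5490 = 19.05 V.
Branch current I = V_A/R4 = 19.05/3.30 = 5.773 mA.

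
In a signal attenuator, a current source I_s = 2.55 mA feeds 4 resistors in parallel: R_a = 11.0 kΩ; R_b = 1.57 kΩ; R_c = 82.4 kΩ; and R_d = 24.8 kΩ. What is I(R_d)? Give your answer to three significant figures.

I ≈ 0.132 mA

ΣG = 1/11.0 + 1/1.57 + 1/82.4 + 1/24.8 = 0.7803.
R_d takes the fraction G_k/ΣG = 0.04032/0.7803 = 0.05168, so I = 2.55 × 0.05168 = 0.1318 mA.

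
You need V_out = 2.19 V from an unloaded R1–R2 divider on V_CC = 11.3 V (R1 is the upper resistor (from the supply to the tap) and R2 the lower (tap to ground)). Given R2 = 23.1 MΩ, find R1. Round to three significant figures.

Required fraction k = V_out/V_CC = 0.1938.
Rearranging, R1 = R2·(1−k)/k = 23.1 × 4.160 = 96.09 MΩ.

R1 ≈ 96.1 MΩ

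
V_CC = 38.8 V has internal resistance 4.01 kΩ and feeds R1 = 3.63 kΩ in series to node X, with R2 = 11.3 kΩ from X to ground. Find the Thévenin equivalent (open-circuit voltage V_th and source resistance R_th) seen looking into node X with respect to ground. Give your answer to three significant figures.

R1' = 4.01 + 3.63 = 7.640 kΩ (source resistance + R1).
V_th is the unloaded tap voltage: V_CC · R2/(R1'+R2) = 38.8 × 0.5966 = 23.15 V.
Zeroing V_CC shorts the top of R1' to ground, so R_th = R1' ‖ R2 = 4.558 kΩ.

V_th ≈ 23.1 V, R_th ≈ 4.56 kΩ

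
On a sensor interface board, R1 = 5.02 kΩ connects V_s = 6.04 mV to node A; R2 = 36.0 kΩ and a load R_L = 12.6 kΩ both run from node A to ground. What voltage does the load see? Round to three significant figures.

V_out ≈ 3.93 mV

R2 ‖ R_L = (36.0 × 12.6)/(36.0 + 12.6) = 9.333 kΩ.
Now apply the divider: V_out = 6.04 × 0.6503 = 3.928 mV.
(Unloaded it would be 5.30 mV; the load pulls it down.)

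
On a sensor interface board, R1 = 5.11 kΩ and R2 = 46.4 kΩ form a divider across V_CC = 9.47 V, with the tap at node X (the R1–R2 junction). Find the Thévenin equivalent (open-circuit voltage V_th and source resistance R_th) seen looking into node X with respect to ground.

Open-circuit (no load on X): V_th = V_CC · R2/(R1 + R2) = 9.47 × 46.4/(5.110 + 46.4) = 8.531 V.
With V_CC suppressed (replaced by a short), R_th = R1 ‖ R2 = (5.110 × 46.4)/(5.110 + 46.4) = 4.603 kΩ.

V_th ≈ 8.53 V, R_th ≈ 4.60 kΩ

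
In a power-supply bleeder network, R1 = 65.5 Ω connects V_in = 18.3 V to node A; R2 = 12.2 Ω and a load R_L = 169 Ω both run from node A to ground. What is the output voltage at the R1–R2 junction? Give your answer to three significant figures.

V_out ≈ 2.71 V

R2 ‖ R_L = (12.2 × 169)/(12.2 + 169) = 11.38 Ω.
Now apply the divider: V_out = 18.3 × 0.1480 = 2.709 V.
(Unloaded it would be 2.87 V; the load pulls it down.)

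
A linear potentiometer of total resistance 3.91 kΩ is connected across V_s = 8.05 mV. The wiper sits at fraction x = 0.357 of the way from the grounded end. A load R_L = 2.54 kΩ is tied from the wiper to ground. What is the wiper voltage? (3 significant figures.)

V_out ≈ 2.12 mV

The pot divides into 2.514 kΩ above the wiper and 1.396 kΩ below.
Lower segment in parallel with the load: 1.396 ‖ 2.54 = 0.9008 kΩ.
Then V_out = V_s · 0.9008/(2.514 + 0.9008) = 2.123 mV.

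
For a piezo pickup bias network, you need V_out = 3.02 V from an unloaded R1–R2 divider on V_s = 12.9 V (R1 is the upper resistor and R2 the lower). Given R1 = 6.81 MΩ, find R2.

R2 ≈ 2.08 MΩ

V_out/V_s = R2/(R1+R2) = 0.2341.
R2 = R1 · 0.2341/(1 − 0.2341) = 2.082 MΩ.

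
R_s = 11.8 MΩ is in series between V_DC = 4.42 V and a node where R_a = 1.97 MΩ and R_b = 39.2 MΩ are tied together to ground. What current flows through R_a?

I ≈ 0.308 µA

Combine the parallel branches: R_p = (1/1.97 + 1/39.2)⁻¹ = 1.876 MΩ.
Node voltage V_A = V_DC · R_p/(R_s + R_p) = 4.42 × 0.1372 = 0.6062 V.
Branch current I = V_A/R_a = 0.6062/1.97 = 0.3077 µA.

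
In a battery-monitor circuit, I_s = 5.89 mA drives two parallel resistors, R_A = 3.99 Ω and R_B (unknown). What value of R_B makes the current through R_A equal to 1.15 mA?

In a two-way split, I_A/I_s = R_B/(R_A + R_B).
With f = 0.1952, R_B = R_A · f/(1−f) = 3.99 × 0.2426 = 0.9680 Ω.

R_B ≈ 0.968 Ω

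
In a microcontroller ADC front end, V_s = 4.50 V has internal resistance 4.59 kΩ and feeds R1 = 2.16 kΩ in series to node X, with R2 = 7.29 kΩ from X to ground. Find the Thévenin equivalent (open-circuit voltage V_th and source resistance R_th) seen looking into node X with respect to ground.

R1' = 4.59 + 2.16 = 6.750 kΩ (source resistance + R1).
Open-circuit (no load on X): V_th = V_s · R2/(R1' + R2) = 4.50 × 7.29/(6.750 + 7.29) = 2.337 V.
Looking into X with the source shorted: R_th = R1'·R2/(R1'+R2) = 6.750 × 7.29/14.04 = 3.505 kΩ.

V_th ≈ 2.34 V, R_th ≈ 3.50 kΩ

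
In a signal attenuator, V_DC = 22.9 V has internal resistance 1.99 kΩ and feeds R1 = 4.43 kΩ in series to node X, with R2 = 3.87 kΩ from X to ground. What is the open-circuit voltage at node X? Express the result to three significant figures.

V_th ≈ 8.61 V

R1' = 1.99 + 4.43 = 6.420 kΩ (source resistance + R1).
V_th is the unloaded tap voltage: V_DC · R2/(R1'+R2) = 22.9 × 0.3761 = 8.613 V.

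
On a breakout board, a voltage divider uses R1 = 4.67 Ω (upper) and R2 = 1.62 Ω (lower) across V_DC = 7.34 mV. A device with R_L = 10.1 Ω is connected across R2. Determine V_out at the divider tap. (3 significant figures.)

V_out ≈ 1.69 mV

R2 ‖ R_L = (1.62 × 10.1)/(1.62 + 10.1) = 1.396 Ω.
Now apply the divider: V_out = 7.34 × 0.2301 = 1.689 mV.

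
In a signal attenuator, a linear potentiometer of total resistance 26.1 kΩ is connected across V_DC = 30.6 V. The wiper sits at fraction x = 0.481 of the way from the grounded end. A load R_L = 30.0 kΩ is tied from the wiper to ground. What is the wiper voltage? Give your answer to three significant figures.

V_out ≈ 12.1 V

Split the track: R_lower = x·R_p = 12.55 kΩ, R_upper = (1−x)·R_p = 13.55 kΩ.
(x·R_p) ‖ R_L = 8.850 kΩ.
Then V_out = V_DC · 8.850/(13.55 + 8.850) = 12.09 V.
(Unloaded: V_out = x·V_DC = 14.7 V.)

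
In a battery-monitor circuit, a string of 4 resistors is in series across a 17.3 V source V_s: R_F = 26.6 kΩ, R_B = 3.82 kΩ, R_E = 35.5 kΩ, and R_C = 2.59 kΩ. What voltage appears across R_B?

Series total: ΣR = 26.6 + 3.82 + 35.5 + 2.59 = 68.51 kΩ.
By the voltage-divider rule, V = 17.3 × 3.820/68.51 = 0.9646 V.

V ≈ 0.965 V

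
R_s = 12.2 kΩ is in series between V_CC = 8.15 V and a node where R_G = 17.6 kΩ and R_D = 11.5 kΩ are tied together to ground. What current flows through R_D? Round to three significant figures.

Combine the parallel branches: R_p = (1/17.6 + 1/11.5)⁻¹ = 6.955 kΩ.
V_A = 8.15 × 6.955/19.16 = 2.959 V.
I(R_D) = V_A / R_D = 2.959/11.5 = 0.2573 mA.

I ≈ 0.257 mA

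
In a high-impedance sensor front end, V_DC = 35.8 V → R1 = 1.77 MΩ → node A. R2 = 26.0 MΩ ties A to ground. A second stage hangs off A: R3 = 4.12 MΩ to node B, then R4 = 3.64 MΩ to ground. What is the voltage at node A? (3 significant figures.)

V_A ≈ 27.6 V

Looking into the second stage from A: R3 + R4 = 7.760 MΩ appears in parallel with R2.
R2 ‖ (R3+R4) = 5.976 MΩ.
First divider: V_A = V_DC · 5.976/(1.77 + 5.976) = 27.62 V.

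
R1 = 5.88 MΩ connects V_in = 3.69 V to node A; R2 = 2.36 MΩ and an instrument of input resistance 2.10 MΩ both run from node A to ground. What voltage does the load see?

First combine the lower leg with the load: R2 ‖ R_L = 1.111 MΩ.
Now apply the divider: V_out = 3.69 × 0.1589 = 0.5865 V.
(Unloaded it would be 1.06 V; the load pulls it down.)

V_out ≈ 0.587 V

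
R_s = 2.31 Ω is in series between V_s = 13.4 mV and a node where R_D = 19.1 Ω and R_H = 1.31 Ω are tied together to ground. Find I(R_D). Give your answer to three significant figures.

Equivalent of the parallel group: R_p = 1.226 Ω.
V_A by voltage divider: V_A = 13.4 × 1.226/(2.31 + 1.226) = 4.646 mV.
I(R_D) = V_A / R_D = 4.646/19.1 = 0.2432 mA.

I ≈ 0.243 mA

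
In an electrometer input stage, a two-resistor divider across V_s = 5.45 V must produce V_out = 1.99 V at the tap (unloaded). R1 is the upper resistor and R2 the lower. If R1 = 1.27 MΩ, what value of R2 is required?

V_out/V_s = R2/(R1+R2) = 0.3651.
R2 = R1 · 0.3651/(1 − 0.3651) = 0.7304 MΩ.

R2 ≈ 0.730 MΩ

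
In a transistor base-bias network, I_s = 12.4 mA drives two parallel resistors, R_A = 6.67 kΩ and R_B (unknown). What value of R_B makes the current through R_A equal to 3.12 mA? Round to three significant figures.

Two-branch current divider: I_A = I_s · R_B/(R_A + R_B).
With f = 0.2516, R_B = R_A · f/(1−f) = 6.67 × 0.3362 = 2.242 kΩ.

R_B ≈ 2.24 kΩ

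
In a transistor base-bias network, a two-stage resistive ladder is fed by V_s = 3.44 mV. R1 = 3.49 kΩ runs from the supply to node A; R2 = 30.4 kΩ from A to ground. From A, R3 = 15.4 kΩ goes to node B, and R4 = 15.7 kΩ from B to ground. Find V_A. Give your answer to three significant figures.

V_A ≈ 2.80 mV

The second stage (R3 + R4 = 31.10 kΩ) loads node A in parallel with R2.
Effective lower resistance at A: R2 ‖ 31.10 = 15.37 kΩ.
So V_A = 3.44 × 0.8150 = 2.804 mV.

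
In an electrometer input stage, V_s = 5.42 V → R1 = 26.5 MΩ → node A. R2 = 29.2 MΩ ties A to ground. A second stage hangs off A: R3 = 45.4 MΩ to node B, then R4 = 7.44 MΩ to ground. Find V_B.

Node A sees R2 in parallel with the series input of stage 2, R3 + R4 = 52.84 MΩ.
Effective lower resistance at A: R2 ‖ 52.84 = 18.81 MΩ.
So V_A = 5.42 × 0.4151 = 2.250 V.
Then the unloaded second divider: V_B = V_A × R4/(R3+R4) = 2.250 × 0.1408 = 0.3168 V.

V_B ≈ 0.317 V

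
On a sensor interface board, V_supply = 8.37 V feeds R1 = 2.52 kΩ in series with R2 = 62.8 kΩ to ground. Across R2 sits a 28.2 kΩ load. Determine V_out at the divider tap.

R2 ‖ R_L = (62.8 × 28.2)/(62.8 + 28.2) = 19.46 kΩ.
Then V_out = V_supply · R2'/(R1 + R2') = 8.37 × 19.46/21.98 = 7.410 V.
(Unloaded it would be 8.05 V; the load pulls it down.)

V_out ≈ 7.41 V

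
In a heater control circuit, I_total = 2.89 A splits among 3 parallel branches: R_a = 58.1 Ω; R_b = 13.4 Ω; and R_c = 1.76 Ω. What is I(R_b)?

Conductances: ΣG = 1/58.1 + 1/13.4 + 1/1.76 = 0.6600 (1/Ω).
R_b takes the fraction G_k/ΣG = 0.07463/0.6600 = 0.1131, so I = 2.89 × 0.1131 = 0.3268 A.

I ≈ 0.327 A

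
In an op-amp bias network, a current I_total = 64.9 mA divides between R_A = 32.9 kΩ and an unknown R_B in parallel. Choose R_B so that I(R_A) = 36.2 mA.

The fraction through R_A equals R_B/(R_A+R_B).
36.2/64.9 = R_B/(R_A + R_B) → R_B = R_A · (0.5578)/(1 − 0.5578) = 32.9 × 1.261 = 41.50 kΩ.

R_B ≈ 41.5 kΩ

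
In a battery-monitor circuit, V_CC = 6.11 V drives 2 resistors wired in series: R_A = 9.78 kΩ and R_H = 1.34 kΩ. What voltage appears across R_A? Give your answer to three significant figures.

V ≈ 5.37 V

Series total: ΣR = 9.78 + 1.34 = 11.12 kΩ.
By the voltage-divider rule, V = 6.11 × 9.780/11.12 = 5.374 V.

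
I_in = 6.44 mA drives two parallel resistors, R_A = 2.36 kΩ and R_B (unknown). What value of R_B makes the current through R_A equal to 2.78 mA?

R_B ≈ 1.79 kΩ

In a two-way split, I_A/I_in = R_B/(R_A + R_B).
With f = 0.4317, R_B = R_A · f/(1−f) = 2.36 × 0.7596 = 1.793 kΩ.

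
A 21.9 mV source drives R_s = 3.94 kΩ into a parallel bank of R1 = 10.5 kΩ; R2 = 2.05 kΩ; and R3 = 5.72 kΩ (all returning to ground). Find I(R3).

Equivalent of the parallel group: R_p = 1.319 kΩ.
V_A = 21.9 × 1.319/5.259 = 5.494 mV.
Branch current I = V_A/R3 = 5.494/5.72 = 0.9605 µA.

I ≈ 0.961 µA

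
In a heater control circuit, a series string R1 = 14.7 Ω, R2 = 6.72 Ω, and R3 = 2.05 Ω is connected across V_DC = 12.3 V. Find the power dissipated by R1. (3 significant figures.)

P ≈ 4.04 W

ΣR = 23.47 Ω → I = 12.3/23.47 = 0.5241 A.
P = I²R = 0.2747 × 14.7 = 4.037 W.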